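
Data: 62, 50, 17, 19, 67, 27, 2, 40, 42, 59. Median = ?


Sorted: 2, 17, 19, 27, 40, 42, 50, 59, 62, 67
n = 10 (even)
Middle values: 40 and 42
Median = (40+42)/2 = 41.0000

Median = 41.0000


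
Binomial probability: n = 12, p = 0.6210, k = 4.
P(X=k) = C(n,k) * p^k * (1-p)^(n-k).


C(12,4) = 495
p^4 = 0.148719
(1-p)^8 = 0.000426
P = 495 * 0.148719 * 0.000426 = 0.0313

P(X=4) = 0.0313


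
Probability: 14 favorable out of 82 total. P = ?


P = 14/82 = 0.1707

P = 0.1707


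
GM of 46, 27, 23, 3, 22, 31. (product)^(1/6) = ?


Product = 46 × 27 × 23 × 3 × 22 × 31 = 58446036
GM = 58446036^(1/6) = 19.6997

GM = 19.6997


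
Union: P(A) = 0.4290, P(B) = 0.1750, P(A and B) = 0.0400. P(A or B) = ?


P(A∪B) = 0.4290 + 0.1750 - 0.0400
= 0.6040 - 0.0400
= 0.5640

P(A∪B) = 0.5640


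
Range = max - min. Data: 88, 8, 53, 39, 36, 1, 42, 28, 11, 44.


Max = 88, Min = 1
Range = 88 - 1 = 87

Range = 87


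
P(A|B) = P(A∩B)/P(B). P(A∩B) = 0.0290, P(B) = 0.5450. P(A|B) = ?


P(A|B) = 0.0290/0.5450 = 0.0532

P(A|B) = 0.0532


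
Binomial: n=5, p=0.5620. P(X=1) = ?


C(5,1) = 5
p^1 = 0.562000
(1-p)^4 = 0.036804
P = 5 * 0.562000 * 0.036804 = 0.1034

P(X=1) = 0.1034


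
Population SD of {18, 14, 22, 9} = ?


Mean = 15.7500
Variance = 23.1875
SD = sqrt(23.1875) = 4.8153

SD = 4.8153


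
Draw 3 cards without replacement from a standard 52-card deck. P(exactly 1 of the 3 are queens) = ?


Hypergeometric: P(X=1) = C(4,1)·C(48,2) / C(52,3)
= 4 × 1128 / 22100
= 4512/22100 = 0.2042

P = 0.2042


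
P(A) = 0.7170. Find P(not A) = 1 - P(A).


P(not A) = 1 - 0.7170 = 0.2830

P(not A) = 0.2830


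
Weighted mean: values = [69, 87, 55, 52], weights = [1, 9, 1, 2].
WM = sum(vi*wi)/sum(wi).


Numerator = 69*1 + 87*9 + 55*1 + 52*2 = 1011
Denominator = 1 + 9 + 1 + 2 = 13
WM = 1011/13 = 77.7692

WM = 77.7692


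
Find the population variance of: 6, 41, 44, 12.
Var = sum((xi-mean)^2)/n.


Mean = 25.7500
Squared deviations: 390.0625, 232.5625, 333.0625, 189.0625
Sum = 1144.7500
Variance = 1144.7500/4 = 286.1875

Variance = 286.1875


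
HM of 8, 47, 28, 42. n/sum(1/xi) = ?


Sum of reciprocals = 1/8 + 1/47 + 1/28 + 1/42 = 0.205800
HM = 4/0.205800 = 19.4363

HM = 19.4363


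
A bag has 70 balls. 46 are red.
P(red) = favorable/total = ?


P = 46/70 = 0.6571

P = 0.6571


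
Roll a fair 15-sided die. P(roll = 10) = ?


Favorable outcomes (roll = 10): 1
Total outcomes = 15
P = 1/15 = 0.0667

P = 0.0667


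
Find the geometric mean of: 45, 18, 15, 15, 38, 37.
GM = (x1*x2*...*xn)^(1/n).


Product = 45 × 18 × 15 × 15 × 38 × 37 = 256243500
GM = 256243500^(1/6) = 25.2024

GM = 25.2024


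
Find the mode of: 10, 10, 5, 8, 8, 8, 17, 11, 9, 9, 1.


Frequencies: 1:1, 5:1, 8:3, 9:2, 10:2, 11:1, 17:1
Max frequency = 3
Mode = 8

Mode = 8


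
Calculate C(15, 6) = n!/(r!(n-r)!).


C(15,6) = 15!/(6! × 9!)
= 1307674368000/(720 × 362880)
= 5005

C(15,6) = 5005


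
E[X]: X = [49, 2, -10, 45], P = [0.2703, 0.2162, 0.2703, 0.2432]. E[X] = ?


E[X] = 49*0.2703 + 2*0.2162 - 10*0.2703 + 45*0.2432
= 13.2447 + 0.4324 - 2.7030 + 10.9440
= 21.9181

E[X] = 21.9181


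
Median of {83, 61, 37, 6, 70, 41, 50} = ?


Sorted: 6, 37, 41, 50, 61, 70, 83
n = 7 (odd)
Middle value = 50

Median = 50


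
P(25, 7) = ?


P(25,7) = 25!/18!
= 15511210043330985984000000/6402373705728000
= 2422728000

P(25,7) = 2422728000


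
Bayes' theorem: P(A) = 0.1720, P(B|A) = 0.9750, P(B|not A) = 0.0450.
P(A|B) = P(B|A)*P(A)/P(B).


P(B) = P(B|A)*P(A) + P(B|A')*P(A')
= 0.9750*0.1720 + 0.0450*0.8280
= 0.167700 + 0.037260 = 0.204960
P(A|B) = 0.167700/0.204960 = 0.8182

P(A|B) = 0.8182


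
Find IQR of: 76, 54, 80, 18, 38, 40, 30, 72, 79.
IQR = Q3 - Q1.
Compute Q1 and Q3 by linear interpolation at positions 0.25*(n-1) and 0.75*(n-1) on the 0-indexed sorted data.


Sorted: 18, 30, 38, 40, 54, 72, 76, 79, 80
Q1 (25th %ile) = 38.0000
Q3 (75th %ile) = 76.0000
IQR = 76.0000 - 38.0000 = 38.0000

IQR = 38.0000


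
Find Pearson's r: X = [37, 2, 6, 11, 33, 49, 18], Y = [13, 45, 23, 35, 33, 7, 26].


Mean X = 22.2857, Mean Y = 26.0000
SD X = 16.333264, SD Y = 12.130246
Cov = -151.714286
r = -151.714286/(16.333264*12.130246) = -0.7657

r = -0.7657


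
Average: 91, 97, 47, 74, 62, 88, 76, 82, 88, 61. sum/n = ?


Sum = 91 + 97 + 47 + 74 + 62 + 88 + 76 + 82 + 88 + 61 = 766
n = 10
Mean = 766/10 = 76.6000

Mean = 76.6000


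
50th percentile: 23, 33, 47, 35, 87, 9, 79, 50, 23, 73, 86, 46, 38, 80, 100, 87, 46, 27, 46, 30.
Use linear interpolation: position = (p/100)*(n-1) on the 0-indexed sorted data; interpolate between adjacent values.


Sorted: 9, 23, 23, 27, 30, 33, 35, 38, 46, 46, 46, 47, 50, 73, 79, 80, 86, 87, 87, 100
n = 20
Index = 50/100 * 19 = 9.5000
Lower = data[9] = 46, Upper = data[10] = 46
P50 = 46 + 0.5000*(0) = 46.0000

P50 = 46.0000


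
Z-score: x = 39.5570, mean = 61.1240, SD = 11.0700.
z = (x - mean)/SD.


z = (39.5570 - 61.1240)/11.0700
= -21.5670/11.0700
= -1.9482

z = -1.9482


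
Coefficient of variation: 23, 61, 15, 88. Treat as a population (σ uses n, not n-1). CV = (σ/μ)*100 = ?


Mean = 46.7500
SD = 29.4820
CV = (29.4820/46.7500)*100 = 63.0631%

CV = 63.0631%


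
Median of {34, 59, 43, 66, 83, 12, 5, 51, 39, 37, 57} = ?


Sorted: 5, 12, 34, 37, 39, 43, 51, 57, 59, 66, 83
n = 11 (odd)
Middle value = 43

Median = 43


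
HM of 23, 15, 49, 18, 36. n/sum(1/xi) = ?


Sum of reciprocals = 1/23 + 1/15 + 1/49 + 1/18 + 1/36 = 0.213886
HM = 5/0.213886 = 23.3769

HM = 23.3769


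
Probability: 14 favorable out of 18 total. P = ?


P = 14/18 = 0.7778

P = 0.7778


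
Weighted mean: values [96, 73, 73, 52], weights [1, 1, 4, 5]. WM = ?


Numerator = 96*1 + 73*1 + 73*4 + 52*5 = 721
Denominator = 1 + 1 + 4 + 5 = 11
WM = 721/11 = 65.5455

WM = 65.5455


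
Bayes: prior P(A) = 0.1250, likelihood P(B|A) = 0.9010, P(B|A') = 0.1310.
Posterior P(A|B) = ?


P(B) = P(B|A)*P(A) + P(B|A')*P(A')
= 0.9010*0.1250 + 0.1310*0.8750
= 0.112625 + 0.114625 = 0.227250
P(A|B) = 0.112625/0.227250 = 0.4956

P(A|B) = 0.4956


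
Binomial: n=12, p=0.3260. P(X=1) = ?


C(12,1) = 12
p^1 = 0.326000
(1-p)^11 = 0.013039
P = 12 * 0.326000 * 0.013039 = 0.0510

P(X=1) = 0.0510


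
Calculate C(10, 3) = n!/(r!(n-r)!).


C(10,3) = 10!/(3! × 7!)
= 3628800/(6 × 5040)
= 120

C(10,3) = 120


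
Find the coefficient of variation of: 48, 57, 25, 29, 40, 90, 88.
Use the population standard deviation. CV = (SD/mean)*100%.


Mean = 53.8571
SD = 24.3746
CV = (24.3746/53.8571)*100 = 45.2579%

CV = 45.2579%


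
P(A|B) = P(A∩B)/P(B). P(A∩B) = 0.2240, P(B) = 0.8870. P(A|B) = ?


P(A|B) = 0.2240/0.8870 = 0.2525

P(A|B) = 0.2525


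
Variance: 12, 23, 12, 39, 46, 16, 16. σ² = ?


Mean = 23.4286
Squared deviations: 130.6122, 0.1837, 130.6122, 242.4694, 509.4694, 55.1837, 55.1837
Sum = 1123.7143
Variance = 1123.7143/7 = 160.5306

Variance = 160.5306


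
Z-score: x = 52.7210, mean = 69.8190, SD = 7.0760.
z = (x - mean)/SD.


z = (52.7210 - 69.8190)/7.0760
= -17.0980/7.0760
= -2.4163

z = -2.4163


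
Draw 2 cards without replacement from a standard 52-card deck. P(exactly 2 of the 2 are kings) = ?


Hypergeometric: P(X=2) = C(4,2)·C(48,0) / C(52,2)
= 6 × 1 / 1326
= 6/1326 = 0.0045

P = 0.0045


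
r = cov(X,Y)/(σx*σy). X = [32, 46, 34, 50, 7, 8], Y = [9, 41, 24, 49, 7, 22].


Mean X = 29.5000, Mean Y = 25.3333
SD X = 16.770510, SD Y = 15.391195
Cov = 196.833333
r = 196.833333/(16.770510*15.391195) = 0.7626

r = 0.7626


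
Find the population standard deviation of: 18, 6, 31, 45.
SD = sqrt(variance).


Mean = 25.0000
Variance = 211.5000
SD = sqrt(211.5000) = 14.5430

SD = 14.5430


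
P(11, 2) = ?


P(11,2) = 11!/9!
= 39916800/362880
= 110

P(11,2) = 110


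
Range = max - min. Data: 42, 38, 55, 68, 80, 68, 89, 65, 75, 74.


Max = 89, Min = 38
Range = 89 - 38 = 51

Range = 51


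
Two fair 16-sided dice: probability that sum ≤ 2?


Total outcomes = 16×16 = 256
Favorable (sum ≤ 2): 1
P = 1/256 = 0.0039

P = 0.0039


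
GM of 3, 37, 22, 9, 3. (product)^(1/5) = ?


Product = 3 × 37 × 22 × 9 × 3 = 65934
GM = 65934^(1/5) = 9.2007

GM = 9.2007


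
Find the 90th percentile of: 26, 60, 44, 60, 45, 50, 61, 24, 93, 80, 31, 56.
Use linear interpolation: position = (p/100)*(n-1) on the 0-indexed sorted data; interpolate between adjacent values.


Sorted: 24, 26, 31, 44, 45, 50, 56, 60, 60, 61, 80, 93
n = 12
Index = 90/100 * 11 = 9.9000
Lower = data[9] = 61, Upper = data[10] = 80
P90 = 61 + 0.9000*(19) = 78.1000

P90 = 78.1000


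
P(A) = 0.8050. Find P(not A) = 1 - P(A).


P(not A) = 1 - 0.8050 = 0.1950

P(not A) = 0.1950


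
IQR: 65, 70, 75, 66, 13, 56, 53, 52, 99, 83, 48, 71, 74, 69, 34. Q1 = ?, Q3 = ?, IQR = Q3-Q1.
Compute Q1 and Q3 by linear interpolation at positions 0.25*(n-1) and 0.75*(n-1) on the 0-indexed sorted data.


Sorted: 13, 34, 48, 52, 53, 56, 65, 66, 69, 70, 71, 74, 75, 83, 99
Q1 (25th %ile) = 52.5000
Q3 (75th %ile) = 72.5000
IQR = 72.5000 - 52.5000 = 20.0000

IQR = 20.0000


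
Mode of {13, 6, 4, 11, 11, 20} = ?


Frequencies: 4:1, 6:1, 11:2, 13:1, 20:1
Max frequency = 2
Mode = 11

Mode = 11


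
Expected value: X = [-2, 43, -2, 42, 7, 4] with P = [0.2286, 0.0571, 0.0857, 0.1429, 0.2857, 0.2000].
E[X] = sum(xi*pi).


E[X] = -2*0.2286 + 43*0.0571 - 2*0.0857 + 42*0.1429 + 7*0.2857 + 4*0.2000
= -0.4572 + 2.4553 - 0.1714 + 6.0018 + 1.9999 + 0.8000
= 10.6284

E[X] = 10.6284


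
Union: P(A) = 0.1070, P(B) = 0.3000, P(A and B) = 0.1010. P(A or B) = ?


P(A∪B) = 0.1070 + 0.3000 - 0.1010
= 0.4070 - 0.1010
= 0.3060

P(A∪B) = 0.3060


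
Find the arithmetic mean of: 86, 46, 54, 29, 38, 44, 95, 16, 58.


Sum = 86 + 46 + 54 + 29 + 38 + 44 + 95 + 16 + 58 = 466
n = 9
Mean = 466/9 = 51.7778

Mean = 51.7778


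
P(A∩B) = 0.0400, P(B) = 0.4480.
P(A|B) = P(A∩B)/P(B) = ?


P(A|B) = 0.0400/0.4480 = 0.0893

P(A|B) = 0.0893


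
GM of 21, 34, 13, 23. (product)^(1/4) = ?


Product = 21 × 34 × 13 × 23 = 213486
GM = 213486^(1/4) = 21.4952

GM = 21.4952


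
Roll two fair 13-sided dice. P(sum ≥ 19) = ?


Total outcomes = 13×13 = 169
Favorable (sum ≥ 19): 36
P = 36/169 = 0.2130

P = 0.2130


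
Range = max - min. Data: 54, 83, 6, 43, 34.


Max = 83, Min = 6
Range = 83 - 6 = 77

Range = 77


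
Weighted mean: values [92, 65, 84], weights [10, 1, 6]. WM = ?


Numerator = 92*10 + 65*1 + 84*6 = 1489
Denominator = 10 + 1 + 6 = 17
WM = 1489/17 = 87.5882

WM = 87.5882


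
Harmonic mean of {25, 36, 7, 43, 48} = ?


Sum of reciprocals = 1/25 + 1/36 + 1/7 + 1/43 + 1/48 = 0.254724
HM = 5/0.254724 = 19.6291

HM = 19.6291


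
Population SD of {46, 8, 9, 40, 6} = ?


Mean = 21.8000
Variance = 304.1600
SD = sqrt(304.1600) = 17.4402

SD = 17.4402


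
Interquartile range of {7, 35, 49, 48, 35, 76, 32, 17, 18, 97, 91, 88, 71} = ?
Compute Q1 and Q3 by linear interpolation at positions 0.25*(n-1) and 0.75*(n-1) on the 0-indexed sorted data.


Sorted: 7, 17, 18, 32, 35, 35, 48, 49, 71, 76, 88, 91, 97
Q1 (25th %ile) = 32.0000
Q3 (75th %ile) = 76.0000
IQR = 76.0000 - 32.0000 = 44.0000

IQR = 44.0000


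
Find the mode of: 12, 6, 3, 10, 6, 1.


Frequencies: 1:1, 3:1, 6:2, 10:1, 12:1
Max frequency = 2
Mode = 6

Mode = 6


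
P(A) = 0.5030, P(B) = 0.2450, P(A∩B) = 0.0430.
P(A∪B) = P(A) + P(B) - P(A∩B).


P(A∪B) = 0.5030 + 0.2450 - 0.0430
= 0.7480 - 0.0430
= 0.7050

P(A∪B) = 0.7050


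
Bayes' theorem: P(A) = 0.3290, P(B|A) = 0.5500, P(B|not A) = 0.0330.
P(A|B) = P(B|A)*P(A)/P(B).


P(B) = P(B|A)*P(A) + P(B|A')*P(A')
= 0.5500*0.3290 + 0.0330*0.6710
= 0.180950 + 0.022143 = 0.203093
P(A|B) = 0.180950/0.203093 = 0.8910

P(A|B) = 0.8910


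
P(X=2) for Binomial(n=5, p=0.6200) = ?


C(5,2) = 10
p^2 = 0.384400
(1-p)^3 = 0.054872
P = 10 * 0.384400 * 0.054872 = 0.2109

P(X=2) = 0.2109


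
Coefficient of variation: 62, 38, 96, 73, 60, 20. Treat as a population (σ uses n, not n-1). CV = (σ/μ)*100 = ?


Mean = 58.1667
SD = 24.2653
CV = (24.2653/58.1667)*100 = 41.7169%

CV = 41.7169%


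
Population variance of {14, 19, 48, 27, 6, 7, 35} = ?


Mean = 22.2857
Squared deviations: 68.6531, 10.7959, 661.2245, 22.2245, 265.2245, 233.6531, 161.6531
Sum = 1423.4286
Variance = 1423.4286/7 = 203.3469

Variance = 203.3469


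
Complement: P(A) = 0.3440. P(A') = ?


P(not A) = 1 - 0.3440 = 0.6560

P(not A) = 0.6560


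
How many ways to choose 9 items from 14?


C(14,9) = 14!/(9! × 5!)
= 87178291200/(362880 × 120)
= 2002

C(14,9) = 2002


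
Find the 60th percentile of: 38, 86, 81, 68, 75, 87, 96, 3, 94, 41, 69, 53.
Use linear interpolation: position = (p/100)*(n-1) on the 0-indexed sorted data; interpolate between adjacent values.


Sorted: 3, 38, 41, 53, 68, 69, 75, 81, 86, 87, 94, 96
n = 12
Index = 60/100 * 11 = 6.6000
Lower = data[6] = 75, Upper = data[7] = 81
P60 = 75 + 0.6000*(6) = 78.6000

P60 = 78.6000


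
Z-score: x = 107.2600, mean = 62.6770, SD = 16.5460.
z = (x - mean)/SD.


z = (107.2600 - 62.6770)/16.5460
= 44.5830/16.5460
= 2.6945

z = 2.6945


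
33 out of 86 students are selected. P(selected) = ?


P = 33/86 = 0.3837

P = 0.3837


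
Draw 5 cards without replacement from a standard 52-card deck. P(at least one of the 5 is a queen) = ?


P(at least one) = 1 - P(none)
P(none) = (48/52) × (47/51) × (46/50) × (45/49) × (44/48) = 0.658842
P(at least one) = 1 - 0.658842 = 0.3412

P = 0.3412


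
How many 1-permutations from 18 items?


P(18,1) = 18!/17!
= 6402373705728000/355687428096000
= 18

P(18,1) = 18


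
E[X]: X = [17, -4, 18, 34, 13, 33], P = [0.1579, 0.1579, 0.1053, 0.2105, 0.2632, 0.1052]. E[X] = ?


E[X] = 17*0.1579 - 4*0.1579 + 18*0.1053 + 34*0.2105 + 13*0.2632 + 33*0.1052
= 2.6843 - 0.6316 + 1.8954 + 7.1570 + 3.4216 + 3.4716
= 17.9983

E[X] = 17.9983


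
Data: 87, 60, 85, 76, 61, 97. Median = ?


Sorted: 60, 61, 76, 85, 87, 97
n = 6 (even)
Middle values: 76 and 85
Median = (76+85)/2 = 80.5000

Median = 80.5000


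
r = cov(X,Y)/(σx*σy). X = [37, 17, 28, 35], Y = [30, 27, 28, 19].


Mean X = 29.2500, Mean Y = 26.0000
SD X = 7.822244, SD Y = 4.183300
Cov = -6.000000
r = -6.000000/(7.822244*4.183300) = -0.1834

r = -0.1834


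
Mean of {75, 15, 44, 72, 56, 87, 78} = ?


Sum = 75 + 15 + 44 + 72 + 56 + 87 + 78 = 427
n = 7
Mean = 427/7 = 61.0000

Mean = 61.0000


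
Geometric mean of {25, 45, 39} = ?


Product = 25 × 45 × 39 = 43875
GM = 43875^(1/3) = 35.2700

GM = 35.2700


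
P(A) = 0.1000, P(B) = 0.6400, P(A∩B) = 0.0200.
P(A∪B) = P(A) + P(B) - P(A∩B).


P(A∪B) = 0.1000 + 0.6400 - 0.0200
= 0.7400 - 0.0200
= 0.7200

P(A∪B) = 0.7200


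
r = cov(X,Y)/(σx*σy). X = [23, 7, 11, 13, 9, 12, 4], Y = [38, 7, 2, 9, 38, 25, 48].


Mean X = 11.2857, Mean Y = 23.8571
SD X = 5.573260, SD Y = 16.762446
Cov = 1.612245
r = 1.612245/(5.573260*16.762446) = 0.0173

r = 0.0173


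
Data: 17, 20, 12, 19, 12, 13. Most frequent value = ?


Frequencies: 12:2, 13:1, 17:1, 19:1, 20:1
Max frequency = 2
Mode = 12

Mode = 12


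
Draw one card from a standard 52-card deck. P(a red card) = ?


26 red cards in 52 cards
P = 26/52 = 0.5000

P = 0.5000


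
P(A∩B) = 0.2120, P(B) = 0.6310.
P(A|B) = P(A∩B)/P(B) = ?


P(A|B) = 0.2120/0.6310 = 0.3360

P(A|B) = 0.3360


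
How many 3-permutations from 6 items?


P(6,3) = 6!/3!
= 720/6
= 120

P(6,3) = 120


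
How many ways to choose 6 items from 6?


C(6,6) = 6!/(6! × 0!)
= 720/(720 × 1)
= 1

C(6,6) = 1


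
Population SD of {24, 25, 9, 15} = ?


Mean = 18.2500
Variance = 43.6875
SD = sqrt(43.6875) = 6.6097

SD = 6.6097


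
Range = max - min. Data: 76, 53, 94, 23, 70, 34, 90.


Max = 94, Min = 23
Range = 94 - 23 = 71

Range = 71


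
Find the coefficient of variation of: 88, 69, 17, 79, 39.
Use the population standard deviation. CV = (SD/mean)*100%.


Mean = 58.4000
SD = 26.4696
CV = (26.4696/58.4000)*100 = 45.3247%

CV = 45.3247%


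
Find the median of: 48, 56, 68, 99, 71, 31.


Sorted: 31, 48, 56, 68, 71, 99
n = 6 (even)
Middle values: 56 and 68
Median = (56+68)/2 = 62.0000

Median = 62.0000


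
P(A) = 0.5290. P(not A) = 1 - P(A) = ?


P(not A) = 1 - 0.5290 = 0.4710

P(not A) = 0.4710


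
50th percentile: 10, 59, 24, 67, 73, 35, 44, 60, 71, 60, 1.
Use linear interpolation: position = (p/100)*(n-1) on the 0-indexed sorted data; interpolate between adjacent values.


Sorted: 1, 10, 24, 35, 44, 59, 60, 60, 67, 71, 73
n = 11
Index = 50/100 * 10 = 5.0000
Lower = data[5] = 59, Upper = data[6] = 60
P50 = 59 + 0*(1) = 59.0000

P50 = 59.0000


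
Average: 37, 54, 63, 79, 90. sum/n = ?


Sum = 37 + 54 + 63 + 79 + 90 = 323
n = 5
Mean = 323/5 = 64.6000

Mean = 64.6000


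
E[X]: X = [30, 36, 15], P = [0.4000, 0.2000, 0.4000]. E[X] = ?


E[X] = 30*0.4000 + 36*0.2000 + 15*0.4000
= 12.0000 + 7.2000 + 6.0000
= 25.2000

E[X] = 25.2000


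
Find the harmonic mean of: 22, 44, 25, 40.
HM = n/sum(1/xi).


Sum of reciprocals = 1/22 + 1/44 + 1/25 + 1/40 = 0.133182
HM = 4/0.133182 = 30.0341

HM = 30.0341


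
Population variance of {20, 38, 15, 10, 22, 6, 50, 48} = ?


Mean = 26.1250
Squared deviations: 37.5156, 141.0156, 123.7656, 260.0156, 17.0156, 405.0156, 570.0156, 478.5156
Sum = 2032.8750
Variance = 2032.8750/8 = 254.1094

Variance = 254.1094


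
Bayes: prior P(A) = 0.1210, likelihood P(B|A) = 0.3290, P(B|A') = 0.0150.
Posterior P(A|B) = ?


P(B) = P(B|A)*P(A) + P(B|A')*P(A')
= 0.3290*0.1210 + 0.0150*0.8790
= 0.039809 + 0.013185 = 0.052994
P(A|B) = 0.039809/0.052994 = 0.7512

P(A|B) = 0.7512


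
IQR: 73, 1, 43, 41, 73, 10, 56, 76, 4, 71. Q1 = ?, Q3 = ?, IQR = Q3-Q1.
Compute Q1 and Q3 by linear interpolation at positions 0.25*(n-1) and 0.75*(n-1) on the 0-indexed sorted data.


Sorted: 1, 4, 10, 41, 43, 56, 71, 73, 73, 76
Q1 (25th %ile) = 17.7500
Q3 (75th %ile) = 72.5000
IQR = 72.5000 - 17.7500 = 54.7500

IQR = 54.7500


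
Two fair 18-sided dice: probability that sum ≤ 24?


Total outcomes = 18×18 = 324
Favorable (sum ≤ 24): 246
P = 246/324 = 0.7593

P = 0.7593


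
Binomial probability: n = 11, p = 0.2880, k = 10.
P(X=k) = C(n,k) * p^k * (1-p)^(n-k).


C(11,10) = 11
p^10 = 3.925770e-06
(1-p)^1 = 0.712000
P = 11 * 3.925770e-06 * 0.712000 = 3.0747e-05

P(X=10) = 3.0747e-05


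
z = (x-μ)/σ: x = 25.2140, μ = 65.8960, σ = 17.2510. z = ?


z = (25.2140 - 65.8960)/17.2510
= -40.6820/17.2510
= -2.3582

z = -2.3582


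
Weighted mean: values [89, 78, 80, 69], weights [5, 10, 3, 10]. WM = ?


Numerator = 89*5 + 78*10 + 80*3 + 69*10 = 2155
Denominator = 5 + 10 + 3 + 10 = 28
WM = 2155/28 = 76.9643

WM = 76.9643


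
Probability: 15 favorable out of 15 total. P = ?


P = 15/15 = 1.0000

P = 1.0000


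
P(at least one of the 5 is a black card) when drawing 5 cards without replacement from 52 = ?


P(at least one) = 1 - P(none)
P(none) = (26/52) × (25/51) × (24/50) × (23/49) × (22/48) = 0.025310
P(at least one) = 1 - 0.025310 = 0.9747

P = 0.9747


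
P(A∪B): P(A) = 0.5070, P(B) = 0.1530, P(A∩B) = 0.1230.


P(A∪B) = 0.5070 + 0.1530 - 0.1230
= 0.6600 - 0.1230
= 0.5370

P(A∪B) = 0.5370


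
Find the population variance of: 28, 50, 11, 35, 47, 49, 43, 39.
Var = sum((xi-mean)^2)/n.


Mean = 37.7500
Squared deviations: 95.0625, 150.0625, 715.5625, 7.5625, 85.5625, 126.5625, 27.5625, 1.5625
Sum = 1209.5000
Variance = 1209.5000/8 = 151.1875

Variance = 151.1875


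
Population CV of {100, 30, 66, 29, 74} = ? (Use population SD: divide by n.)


Mean = 59.8000
SD = 27.1765
CV = (27.1765/59.8000)*100 = 45.4456%

CV = 45.4456%


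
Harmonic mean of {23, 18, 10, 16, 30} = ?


Sum of reciprocals = 1/23 + 1/18 + 1/10 + 1/16 + 1/30 = 0.294867
HM = 5/0.294867 = 16.9568

HM = 16.9568


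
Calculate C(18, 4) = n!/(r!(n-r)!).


C(18,4) = 18!/(4! × 14!)
= 6402373705728000/(24 × 87178291200)
= 3060

C(18,4) = 3060


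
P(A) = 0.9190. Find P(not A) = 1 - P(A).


P(not A) = 1 - 0.9190 = 0.0810

P(not A) = 0.0810


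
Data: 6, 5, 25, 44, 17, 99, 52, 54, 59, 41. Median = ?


Sorted: 5, 6, 17, 25, 41, 44, 52, 54, 59, 99
n = 10 (even)
Middle values: 41 and 44
Median = (41+44)/2 = 42.5000

Median = 42.5000


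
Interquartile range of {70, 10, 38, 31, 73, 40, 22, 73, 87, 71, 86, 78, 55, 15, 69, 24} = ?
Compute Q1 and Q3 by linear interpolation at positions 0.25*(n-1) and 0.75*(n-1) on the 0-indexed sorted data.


Sorted: 10, 15, 22, 24, 31, 38, 40, 55, 69, 70, 71, 73, 73, 78, 86, 87
Q1 (25th %ile) = 29.2500
Q3 (75th %ile) = 73.0000
IQR = 73.0000 - 29.2500 = 43.7500

IQR = 43.7500


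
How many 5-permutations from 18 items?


P(18,5) = 18!/13!
= 6402373705728000/6227020800
= 1028160

P(18,5) = 1028160


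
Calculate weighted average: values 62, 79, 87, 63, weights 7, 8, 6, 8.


Numerator = 62*7 + 79*8 + 87*6 + 63*8 = 2092
Denominator = 7 + 8 + 6 + 8 = 29
WM = 2092/29 = 72.1379

WM = 72.1379


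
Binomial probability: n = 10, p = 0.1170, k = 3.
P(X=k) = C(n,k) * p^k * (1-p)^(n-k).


C(10,3) = 120
p^3 = 0.001602
(1-p)^7 = 0.418528
P = 120 * 0.001602 * 0.418528 = 0.0804

P(X=3) = 0.0804


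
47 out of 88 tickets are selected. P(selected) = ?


P = 47/88 = 0.5341

P = 0.5341


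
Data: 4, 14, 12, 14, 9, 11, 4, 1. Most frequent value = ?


Frequencies: 1:1, 4:2, 9:1, 11:1, 12:1, 14:2
Max frequency = 2
Mode = 4, 14

Mode = 4, 14


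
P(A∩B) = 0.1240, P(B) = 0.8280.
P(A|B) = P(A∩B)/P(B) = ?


P(A|B) = 0.1240/0.8280 = 0.1498

P(A|B) = 0.1498


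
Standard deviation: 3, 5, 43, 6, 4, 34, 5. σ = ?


Mean = 14.2857
Variance = 241.0612
SD = sqrt(241.0612) = 15.5261

SD = 15.5261


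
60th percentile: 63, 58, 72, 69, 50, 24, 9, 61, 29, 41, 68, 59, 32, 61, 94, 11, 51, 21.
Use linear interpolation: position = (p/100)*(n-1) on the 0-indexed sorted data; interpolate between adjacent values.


Sorted: 9, 11, 21, 24, 29, 32, 41, 50, 51, 58, 59, 61, 61, 63, 68, 69, 72, 94
n = 18
Index = 60/100 * 17 = 10.2000
Lower = data[10] = 59, Upper = data[11] = 61
P60 = 59 + 0.2000*(2) = 59.4000

P60 = 59.4000


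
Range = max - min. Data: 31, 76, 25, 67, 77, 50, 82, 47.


Max = 82, Min = 25
Range = 82 - 25 = 57

Range = 57


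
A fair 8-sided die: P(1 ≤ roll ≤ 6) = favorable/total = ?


Favorable outcomes (1 ≤ roll ≤ 6): 6
Total outcomes = 8
P = 6/8 = 0.7500

P = 0.7500


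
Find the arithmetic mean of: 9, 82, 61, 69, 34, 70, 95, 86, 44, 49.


Sum = 9 + 82 + 61 + 69 + 34 + 70 + 95 + 86 + 44 + 49 = 599
n = 10
Mean = 599/10 = 59.9000

Mean = 59.9000


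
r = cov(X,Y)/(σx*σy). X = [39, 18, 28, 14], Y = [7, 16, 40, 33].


Mean X = 24.7500, Mean Y = 24.0000
SD X = 9.679230, SD Y = 13.133926
Cov = -58.250000
r = -58.250000/(9.679230*13.133926) = -0.4582

r = -0.4582


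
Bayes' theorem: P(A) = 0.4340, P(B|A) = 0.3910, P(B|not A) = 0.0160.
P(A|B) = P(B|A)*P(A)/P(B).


P(B) = P(B|A)*P(A) + P(B|A')*P(A')
= 0.3910*0.4340 + 0.0160*0.5660
= 0.169694 + 0.009056 = 0.178750
P(A|B) = 0.169694/0.178750 = 0.9493

P(A|B) = 0.9493


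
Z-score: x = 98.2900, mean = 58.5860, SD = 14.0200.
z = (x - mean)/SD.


z = (98.2900 - 58.5860)/14.0200
= 39.7040/14.0200
= 2.8320

z = 2.8320


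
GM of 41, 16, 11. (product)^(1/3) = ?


Product = 41 × 16 × 11 = 7216
GM = 7216^(1/3) = 19.3241

GM = 19.3241


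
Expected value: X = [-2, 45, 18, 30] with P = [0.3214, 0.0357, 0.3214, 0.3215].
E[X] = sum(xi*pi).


E[X] = -2*0.3214 + 45*0.0357 + 18*0.3214 + 30*0.3215
= -0.6428 + 1.6065 + 5.7852 + 9.6450
= 16.3939

E[X] = 16.3939


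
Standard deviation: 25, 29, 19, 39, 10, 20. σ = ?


Mean = 23.6667
Variance = 81.2222
SD = sqrt(81.2222) = 9.0123

SD = 9.0123


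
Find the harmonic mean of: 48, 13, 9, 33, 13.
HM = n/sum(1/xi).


Sum of reciprocals = 1/48 + 1/13 + 1/9 + 1/33 + 1/13 = 0.316094
HM = 5/0.316094 = 15.8181

HM = 15.8181


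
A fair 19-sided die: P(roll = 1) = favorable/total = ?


Favorable outcomes (roll = 1): 1
Total outcomes = 19
P = 1/19 = 0.0526

P = 0.0526


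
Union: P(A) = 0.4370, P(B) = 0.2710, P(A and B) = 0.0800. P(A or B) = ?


P(A∪B) = 0.4370 + 0.2710 - 0.0800
= 0.7080 - 0.0800
= 0.6280

P(A∪B) = 0.6280


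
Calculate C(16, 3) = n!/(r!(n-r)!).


C(16,3) = 16!/(3! × 13!)
= 20922789888000/(6 × 6227020800)
= 560

C(16,3) = 560


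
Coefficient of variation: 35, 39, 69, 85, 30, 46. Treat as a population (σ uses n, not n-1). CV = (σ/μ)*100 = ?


Mean = 50.6667
SD = 19.7709
CV = (19.7709/50.6667)*100 = 39.0215%

CV = 39.0215%


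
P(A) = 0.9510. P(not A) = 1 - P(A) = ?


P(not A) = 1 - 0.9510 = 0.0490

P(not A) = 0.0490


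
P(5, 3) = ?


P(5,3) = 5!/2!
= 120/2
= 60

P(5,3) = 60


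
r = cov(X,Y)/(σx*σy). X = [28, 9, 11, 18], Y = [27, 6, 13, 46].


Mean X = 16.5000, Mean Y = 23.0000
SD X = 7.433034, SD Y = 15.280707
Cov = 65.750000
r = 65.750000/(7.433034*15.280707) = 0.5789

r = 0.5789


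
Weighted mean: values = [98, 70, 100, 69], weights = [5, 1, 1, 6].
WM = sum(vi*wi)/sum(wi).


Numerator = 98*5 + 70*1 + 100*1 + 69*6 = 1074
Denominator = 5 + 1 + 1 + 6 = 13
WM = 1074/13 = 82.6154

WM = 82.6154


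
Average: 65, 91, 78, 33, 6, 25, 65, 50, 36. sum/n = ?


Sum = 65 + 91 + 78 + 33 + 6 + 25 + 65 + 50 + 36 = 449
n = 9
Mean = 449/9 = 49.8889

Mean = 49.8889


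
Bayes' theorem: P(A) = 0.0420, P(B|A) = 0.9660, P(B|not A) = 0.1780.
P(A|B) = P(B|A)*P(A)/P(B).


P(B) = P(B|A)*P(A) + P(B|A')*P(A')
= 0.9660*0.0420 + 0.1780*0.9580
= 0.040572 + 0.170524 = 0.211096
P(A|B) = 0.040572/0.211096 = 0.1922

P(A|B) = 0.1922


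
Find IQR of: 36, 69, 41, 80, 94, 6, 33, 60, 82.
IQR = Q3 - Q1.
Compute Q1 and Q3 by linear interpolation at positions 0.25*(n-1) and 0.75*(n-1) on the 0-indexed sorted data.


Sorted: 6, 33, 36, 41, 60, 69, 80, 82, 94
Q1 (25th %ile) = 36.0000
Q3 (75th %ile) = 80.0000
IQR = 80.0000 - 36.0000 = 44.0000

IQR = 44.0000


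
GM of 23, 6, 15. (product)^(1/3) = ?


Product = 23 × 6 × 15 = 2070
GM = 2070^(1/3) = 12.7445

GM = 12.7445


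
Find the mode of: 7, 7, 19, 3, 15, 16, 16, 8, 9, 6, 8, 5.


Frequencies: 3:1, 5:1, 6:1, 7:2, 8:2, 9:1, 15:1, 16:2, 19:1
Max frequency = 2
Mode = 7, 8, 16

Mode = 7, 8, 16


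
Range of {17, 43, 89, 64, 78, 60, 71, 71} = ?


Max = 89, Min = 17
Range = 89 - 17 = 72

Range = 72


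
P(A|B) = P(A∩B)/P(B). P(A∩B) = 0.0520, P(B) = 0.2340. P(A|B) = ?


P(A|B) = 0.0520/0.2340 = 0.2222

P(A|B) = 0.2222


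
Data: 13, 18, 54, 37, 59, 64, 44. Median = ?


Sorted: 13, 18, 37, 44, 54, 59, 64
n = 7 (odd)
Middle value = 44

Median = 44


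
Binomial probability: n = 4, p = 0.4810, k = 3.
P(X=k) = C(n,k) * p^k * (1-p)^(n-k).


C(4,3) = 4
p^3 = 0.111285
(1-p)^1 = 0.519000
P = 4 * 0.111285 * 0.519000 = 0.2310

P(X=3) = 0.2310


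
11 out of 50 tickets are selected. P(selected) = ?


P = 11/50 = 0.2200

P = 0.2200


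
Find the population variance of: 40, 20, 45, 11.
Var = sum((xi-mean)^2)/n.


Mean = 29.0000
Squared deviations: 121.0000, 81.0000, 256.0000, 324.0000
Sum = 782.0000
Variance = 782.0000/4 = 195.5000

Variance = 195.5000


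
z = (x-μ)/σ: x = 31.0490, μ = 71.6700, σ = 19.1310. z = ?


z = (31.0490 - 71.6700)/19.1310
= -40.6210/19.1310
= -2.1233

z = -2.1233


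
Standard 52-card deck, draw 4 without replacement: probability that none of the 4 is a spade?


P(no spades) = (39/52) × (38/51) × (37/50) × (36/49)
= 0.3038

P = 0.3038


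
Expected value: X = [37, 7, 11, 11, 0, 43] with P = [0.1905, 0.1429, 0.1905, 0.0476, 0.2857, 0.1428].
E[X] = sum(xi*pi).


E[X] = 37*0.1905 + 7*0.1429 + 11*0.1905 + 11*0.0476 + 0*0.2857 + 43*0.1428
= 7.0485 + 1.0003 + 2.0955 + 0.5236 + 0 + 6.1404
= 16.8083

E[X] = 16.8083


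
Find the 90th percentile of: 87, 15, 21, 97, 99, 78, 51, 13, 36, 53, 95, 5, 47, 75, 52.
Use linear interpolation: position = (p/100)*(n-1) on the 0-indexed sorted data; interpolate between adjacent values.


Sorted: 5, 13, 15, 21, 36, 47, 51, 52, 53, 75, 78, 87, 95, 97, 99
n = 15
Index = 90/100 * 14 = 12.6000
Lower = data[12] = 95, Upper = data[13] = 97
P90 = 95 + 0.6000*(2) = 96.2000

P90 = 96.2000


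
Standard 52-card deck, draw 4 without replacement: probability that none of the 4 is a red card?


P(no red cards) = (26/52) × (25/51) × (24/50) × (23/49)
= 0.0552

P = 0.0552


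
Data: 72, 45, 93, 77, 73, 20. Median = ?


Sorted: 20, 45, 72, 73, 77, 93
n = 6 (even)
Middle values: 72 and 73
Median = (72+73)/2 = 72.5000

Median = 72.5000


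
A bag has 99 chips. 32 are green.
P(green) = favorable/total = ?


P = 32/99 = 0.3232

P = 0.3232


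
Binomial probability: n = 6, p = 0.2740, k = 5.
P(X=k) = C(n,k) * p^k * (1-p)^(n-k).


C(6,5) = 6
p^5 = 0.001544
(1-p)^1 = 0.726000
P = 6 * 0.001544 * 0.726000 = 0.0067

P(X=5) = 0.0067


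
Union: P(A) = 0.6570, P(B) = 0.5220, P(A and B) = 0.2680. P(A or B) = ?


P(A∪B) = 0.6570 + 0.5220 - 0.2680
= 1.1790 - 0.2680
= 0.9110

P(A∪B) = 0.9110


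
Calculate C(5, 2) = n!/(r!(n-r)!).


C(5,2) = 5!/(2! × 3!)
= 120/(2 × 6)
= 10

C(5,2) = 10


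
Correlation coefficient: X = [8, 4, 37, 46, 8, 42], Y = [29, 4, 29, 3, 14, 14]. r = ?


Mean X = 24.1667, Mean Y = 15.5000
SD X = 17.742761, SD Y = 10.468206
Cov = -14.750000
r = -14.750000/(17.742761*10.468206) = -0.0794

r = -0.0794


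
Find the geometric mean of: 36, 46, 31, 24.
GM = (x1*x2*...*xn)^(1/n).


Product = 36 × 46 × 31 × 24 = 1232064
GM = 1232064^(1/4) = 33.3164

GM = 33.3164


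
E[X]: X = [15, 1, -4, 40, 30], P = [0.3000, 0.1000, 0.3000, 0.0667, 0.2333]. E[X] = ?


E[X] = 15*0.3000 + 1*0.1000 - 4*0.3000 + 40*0.0667 + 30*0.2333
= 4.5000 + 0.1000 - 1.2000 + 2.6680 + 6.9990
= 13.0670

E[X] = 13.0670


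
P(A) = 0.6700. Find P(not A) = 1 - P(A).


P(not A) = 1 - 0.6700 = 0.3300

P(not A) = 0.3300


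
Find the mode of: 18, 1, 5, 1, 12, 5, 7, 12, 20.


Frequencies: 1:2, 5:2, 7:1, 12:2, 18:1, 20:1
Max frequency = 2
Mode = 1, 5, 12

Mode = 1, 5, 12


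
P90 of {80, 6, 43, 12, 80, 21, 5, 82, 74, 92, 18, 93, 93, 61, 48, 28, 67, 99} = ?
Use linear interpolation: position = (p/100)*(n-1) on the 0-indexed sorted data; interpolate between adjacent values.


Sorted: 5, 6, 12, 18, 21, 28, 43, 48, 61, 67, 74, 80, 80, 82, 92, 93, 93, 99
n = 18
Index = 90/100 * 17 = 15.3000
Lower = data[15] = 93, Upper = data[16] = 93
P90 = 93 + 0.3000*(0) = 93.0000

P90 = 93.0000


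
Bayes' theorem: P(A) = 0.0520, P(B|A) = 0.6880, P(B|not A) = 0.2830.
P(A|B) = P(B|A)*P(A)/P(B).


P(B) = P(B|A)*P(A) + P(B|A')*P(A')
= 0.6880*0.0520 + 0.2830*0.9480
= 0.035776 + 0.268284 = 0.304060
P(A|B) = 0.035776/0.304060 = 0.1177

P(A|B) = 0.1177


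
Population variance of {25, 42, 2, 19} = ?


Mean = 22.0000
Squared deviations: 9.0000, 400.0000, 400.0000, 9.0000
Sum = 818.0000
Variance = 818.0000/4 = 204.5000

Variance = 204.5000


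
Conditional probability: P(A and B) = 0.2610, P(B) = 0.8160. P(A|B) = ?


P(A|B) = 0.2610/0.8160 = 0.3199

P(A|B) = 0.3199


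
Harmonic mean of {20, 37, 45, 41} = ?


Sum of reciprocals = 1/20 + 1/37 + 1/45 + 1/41 = 0.123639
HM = 4/0.123639 = 32.3521

HM = 32.3521


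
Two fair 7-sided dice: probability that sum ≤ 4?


Total outcomes = 7×7 = 49
Favorable (sum ≤ 4): 6
P = 6/49 = 0.1224

P = 0.1224


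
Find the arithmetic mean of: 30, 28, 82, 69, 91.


Sum = 30 + 28 + 82 + 69 + 91 = 300
n = 5
Mean = 300/5 = 60.0000

Mean = 60.0000


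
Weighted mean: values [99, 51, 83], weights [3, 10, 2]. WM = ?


Numerator = 99*3 + 51*10 + 83*2 = 973
Denominator = 3 + 10 + 2 = 15
WM = 973/15 = 64.8667

WM = 64.8667


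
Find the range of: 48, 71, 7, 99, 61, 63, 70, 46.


Max = 99, Min = 7
Range = 99 - 7 = 92

Range = 92


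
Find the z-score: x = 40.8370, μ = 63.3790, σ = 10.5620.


z = (40.8370 - 63.3790)/10.5620
= -22.5420/10.5620
= -2.1343

z = -2.1343


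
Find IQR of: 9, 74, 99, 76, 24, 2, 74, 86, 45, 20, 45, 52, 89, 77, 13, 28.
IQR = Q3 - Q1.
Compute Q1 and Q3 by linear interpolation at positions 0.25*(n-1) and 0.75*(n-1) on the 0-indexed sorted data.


Sorted: 2, 9, 13, 20, 24, 28, 45, 45, 52, 74, 74, 76, 77, 86, 89, 99
Q1 (25th %ile) = 23.0000
Q3 (75th %ile) = 76.2500
IQR = 76.2500 - 23.0000 = 53.2500

IQR = 53.2500


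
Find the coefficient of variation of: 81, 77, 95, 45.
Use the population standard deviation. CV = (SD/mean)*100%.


Mean = 74.5000
SD = 18.2962
CV = (18.2962/74.5000)*100 = 24.5586%

CV = 24.5586%


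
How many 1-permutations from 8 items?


P(8,1) = 8!/7!
= 40320/5040
= 8

P(8,1) = 8


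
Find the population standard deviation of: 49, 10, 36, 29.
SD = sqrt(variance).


Mean = 31.0000
Variance = 198.5000
SD = sqrt(198.5000) = 14.0890

SD = 14.0890


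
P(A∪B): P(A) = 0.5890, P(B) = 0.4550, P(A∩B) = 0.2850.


P(A∪B) = 0.5890 + 0.4550 - 0.2850
= 1.0440 - 0.2850
= 0.7590

P(A∪B) = 0.7590


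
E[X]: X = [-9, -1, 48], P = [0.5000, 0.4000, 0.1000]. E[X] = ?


E[X] = -9*0.5000 - 1*0.4000 + 48*0.1000
= -4.5000 - 0.4000 + 4.8000
= -0.1000

E[X] = -0.1000


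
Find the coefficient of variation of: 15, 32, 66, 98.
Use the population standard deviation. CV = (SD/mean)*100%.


Mean = 52.7500
SD = 31.9325
CV = (31.9325/52.7500)*100 = 60.5356%

CV = 60.5356%


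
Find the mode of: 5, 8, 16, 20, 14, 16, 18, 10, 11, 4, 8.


Frequencies: 4:1, 5:1, 8:2, 10:1, 11:1, 14:1, 16:2, 18:1, 20:1
Max frequency = 2
Mode = 8, 16

Mode = 8, 16


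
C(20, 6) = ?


C(20,6) = 20!/(6! × 14!)
= 2432902008176640000/(720 × 87178291200)
= 38760

C(20,6) = 38760


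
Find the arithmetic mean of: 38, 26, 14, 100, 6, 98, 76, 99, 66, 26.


Sum = 38 + 26 + 14 + 100 + 6 + 98 + 76 + 99 + 66 + 26 = 549
n = 10
Mean = 549/10 = 54.9000

Mean = 54.9000


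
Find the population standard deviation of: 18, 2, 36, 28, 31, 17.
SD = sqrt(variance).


Mean = 22.0000
Variance = 125.6667
SD = sqrt(125.6667) = 11.2101

SD = 11.2101


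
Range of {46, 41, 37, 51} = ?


Max = 51, Min = 37
Range = 51 - 37 = 14

Range = 14


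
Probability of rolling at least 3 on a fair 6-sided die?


Favorable outcomes (roll ≥ 3): 4
Total outcomes = 6
P = 4/6 = 0.6667

P = 0.6667


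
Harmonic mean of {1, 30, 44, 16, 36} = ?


Sum of reciprocals = 1/1 + 1/30 + 1/44 + 1/16 + 1/36 = 1.146338
HM = 5/1.146338 = 4.3617

HM = 4.3617


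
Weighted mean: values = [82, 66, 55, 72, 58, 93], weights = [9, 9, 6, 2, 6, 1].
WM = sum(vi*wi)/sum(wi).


Numerator = 82*9 + 66*9 + 55*6 + 72*2 + 58*6 + 93*1 = 2247
Denominator = 9 + 9 + 6 + 2 + 6 + 1 = 33
WM = 2247/33 = 68.0909

WM = 68.0909


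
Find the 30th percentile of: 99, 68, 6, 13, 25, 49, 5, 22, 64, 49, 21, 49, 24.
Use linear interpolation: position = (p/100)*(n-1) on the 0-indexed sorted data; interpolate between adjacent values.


Sorted: 5, 6, 13, 21, 22, 24, 25, 49, 49, 49, 64, 68, 99
n = 13
Index = 30/100 * 12 = 3.6000
Lower = data[3] = 21, Upper = data[4] = 22
P30 = 21 + 0.6000*(1) = 21.6000

P30 = 21.6000


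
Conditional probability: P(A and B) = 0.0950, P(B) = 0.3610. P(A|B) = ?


P(A|B) = 0.0950/0.3610 = 0.2632

P(A|B) = 0.2632


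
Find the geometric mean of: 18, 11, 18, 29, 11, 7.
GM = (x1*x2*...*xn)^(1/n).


Product = 18 × 11 × 18 × 29 × 11 × 7 = 7958412
GM = 7958412^(1/6) = 14.1299

GM = 14.1299


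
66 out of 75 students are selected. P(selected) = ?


P = 66/75 = 0.8800

P = 0.8800


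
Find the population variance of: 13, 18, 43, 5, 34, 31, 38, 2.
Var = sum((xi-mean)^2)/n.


Mean = 23.0000
Squared deviations: 100.0000, 25.0000, 400.0000, 324.0000, 121.0000, 64.0000, 225.0000, 441.0000
Sum = 1700.0000
Variance = 1700.0000/8 = 212.5000

Variance = 212.5000


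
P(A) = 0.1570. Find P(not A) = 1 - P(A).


P(not A) = 1 - 0.1570 = 0.8430

P(not A) = 0.8430


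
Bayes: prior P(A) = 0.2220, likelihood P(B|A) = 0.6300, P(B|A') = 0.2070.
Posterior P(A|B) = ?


P(B) = P(B|A)*P(A) + P(B|A')*P(A')
= 0.6300*0.2220 + 0.2070*0.7780
= 0.139860 + 0.161046 = 0.300906
P(A|B) = 0.139860/0.300906 = 0.4648

P(A|B) = 0.4648


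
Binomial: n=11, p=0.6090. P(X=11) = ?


C(11,11) = 1
p^11 = 0.004274
(1-p)^0 = 1.000000
P = 1 * 0.004274 * 1.000000 = 0.0043

P(X=11) = 0.0043


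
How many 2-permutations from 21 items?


P(21,2) = 21!/19!
= 51090942171709440000/121645100408832000
= 420

P(21,2) = 420


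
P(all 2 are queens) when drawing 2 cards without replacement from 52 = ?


P(all queens) = (4/52) × (3/51)
= 0.0045

P = 0.0045


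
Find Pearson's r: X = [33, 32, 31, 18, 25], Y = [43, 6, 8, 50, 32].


Mean X = 27.8000, Mean Y = 27.8000
SD X = 5.635601, SD Y = 17.937670
Cov = -61.040000
r = -61.040000/(5.635601*17.937670) = -0.6038

r = -0.6038


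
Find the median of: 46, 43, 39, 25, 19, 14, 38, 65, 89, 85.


Sorted: 14, 19, 25, 38, 39, 43, 46, 65, 85, 89
n = 10 (even)
Middle values: 39 and 43
Median = (39+43)/2 = 41.0000

Median = 41.0000


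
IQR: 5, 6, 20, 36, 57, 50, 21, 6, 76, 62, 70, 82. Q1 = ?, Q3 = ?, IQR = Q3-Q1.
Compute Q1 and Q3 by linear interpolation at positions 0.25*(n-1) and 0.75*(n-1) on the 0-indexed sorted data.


Sorted: 5, 6, 6, 20, 21, 36, 50, 57, 62, 70, 76, 82
Q1 (25th %ile) = 16.5000
Q3 (75th %ile) = 64.0000
IQR = 64.0000 - 16.5000 = 47.5000

IQR = 47.5000


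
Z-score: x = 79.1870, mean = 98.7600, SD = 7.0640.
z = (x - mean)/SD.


z = (79.1870 - 98.7600)/7.0640
= -19.5730/7.0640
= -2.7708

z = -2.7708


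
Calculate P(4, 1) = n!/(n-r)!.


P(4,1) = 4!/3!
= 24/6
= 4

P(4,1) = 4


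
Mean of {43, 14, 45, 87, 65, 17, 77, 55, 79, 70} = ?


Sum = 43 + 14 + 45 + 87 + 65 + 17 + 77 + 55 + 79 + 70 = 552
n = 10
Mean = 552/10 = 55.2000

Mean = 55.2000


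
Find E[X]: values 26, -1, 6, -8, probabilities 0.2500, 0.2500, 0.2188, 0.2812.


E[X] = 26*0.2500 - 1*0.2500 + 6*0.2188 - 8*0.2812
= 6.5000 - 0.2500 + 1.3128 - 2.2496
= 5.3132

E[X] = 5.3132


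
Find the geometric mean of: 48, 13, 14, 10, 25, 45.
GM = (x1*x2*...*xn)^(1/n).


Product = 48 × 13 × 14 × 10 × 25 × 45 = 98280000
GM = 98280000^(1/6) = 21.4821

GM = 21.4821


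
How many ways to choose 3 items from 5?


C(5,3) = 5!/(3! × 2!)
= 120/(6 × 2)
= 10

C(5,3) = 10


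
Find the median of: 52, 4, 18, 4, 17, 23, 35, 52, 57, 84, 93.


Sorted: 4, 4, 17, 18, 23, 35, 52, 52, 57, 84, 93
n = 11 (odd)
Middle value = 35

Median = 35


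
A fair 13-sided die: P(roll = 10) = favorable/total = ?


Favorable outcomes (roll = 10): 1
Total outcomes = 13
P = 1/13 = 0.0769

P = 0.0769


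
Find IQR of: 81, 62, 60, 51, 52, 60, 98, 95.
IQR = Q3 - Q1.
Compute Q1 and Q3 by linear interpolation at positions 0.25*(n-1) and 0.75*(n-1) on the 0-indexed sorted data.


Sorted: 51, 52, 60, 60, 62, 81, 95, 98
Q1 (25th %ile) = 58.0000
Q3 (75th %ile) = 84.5000
IQR = 84.5000 - 58.0000 = 26.5000

IQR = 26.5000


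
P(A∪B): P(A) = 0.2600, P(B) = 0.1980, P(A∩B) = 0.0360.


P(A∪B) = 0.2600 + 0.1980 - 0.0360
= 0.4580 - 0.0360
= 0.4220

P(A∪B) = 0.4220


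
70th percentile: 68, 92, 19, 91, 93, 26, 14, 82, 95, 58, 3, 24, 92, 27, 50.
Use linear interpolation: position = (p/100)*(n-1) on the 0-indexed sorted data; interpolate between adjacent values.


Sorted: 3, 14, 19, 24, 26, 27, 50, 58, 68, 82, 91, 92, 92, 93, 95
n = 15
Index = 70/100 * 14 = 9.8000
Lower = data[9] = 82, Upper = data[10] = 91
P70 = 82 + 0.8000*(9) = 89.2000

P70 = 89.2000
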